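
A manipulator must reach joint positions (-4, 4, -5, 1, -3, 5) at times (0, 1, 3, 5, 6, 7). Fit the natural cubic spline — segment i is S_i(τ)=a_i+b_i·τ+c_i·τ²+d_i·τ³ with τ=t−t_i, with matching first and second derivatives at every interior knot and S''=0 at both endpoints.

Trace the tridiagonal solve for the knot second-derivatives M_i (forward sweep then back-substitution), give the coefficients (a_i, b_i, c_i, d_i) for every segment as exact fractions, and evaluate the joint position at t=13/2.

Δ: Δ0=8, Δ1=-9/2, Δ2=3, Δ3=-4, Δ4=8
row 1: diag=6, rhs=-75; c'=1/3, d'=-25/2
row 2: denom=8−2·1/3=22/3; d'=(45−2·-25/2)/(22/3)=105/11
row 3: denom=6−2·3/11=60/11; d'=(-42−2·105/11)/(60/11)=-56/5
row 4: denom=4−1·11/60=229/60; d'=(72−1·-56/5)/(229/60)=4992/229
back: M4=4992/229
back: M3=-56/5−11/60·4992/229=-3480/229
back: M2=105/11−3/11·-3480/229=3135/229
back: M1=-25/2−1/3·3135/229=-7815/458
M: M0=0, M1=-7815/458, M2=3135/229, M3=-3480/229, M4=4992/229, M5=0
seg 0: a=-4, c=M0/2=0, d=(M1−M0)/(6·1)=-2605/916, b=Δ0−h0·(2M0+M1)/6=9933/916
seg 1: a=4, c=M1/2=-7815/916, d=(M2−M1)/(6·2)=4695/1832, b=Δ1−h1·(2M1+M2)/6=1059/458
seg 2: a=-5, c=M2/2=3135/458, d=(M3−M2)/(6·2)=-2205/916, b=Δ2−h2·(2M2+M3)/6=-243/229
seg 3: a=1, c=M3/2=-1740/229, d=(M4−M3)/(6·1)=1412/229, b=Δ3−h3·(2M3+M4)/6=-588/229
seg 4: a=-3, c=M4/2=2496/229, d=(M5−M4)/(6·1)=-832/229, b=Δ4−h4·(2M4+M5)/6=168/229
t_q=13/2 → seg 4, τ=1/2; S=-3+168/229·τ+2496/229·τ²+-832/229·τ³=-83/229

  seg 0: a=-4 b=9933/916 c=0 d=-2605/916
  seg 1: a=4 b=1059/458 c=-7815/916 d=4695/1832
  seg 2: a=-5 b=-243/229 c=3135/458 d=-2205/916
  seg 3: a=1 b=-588/229 c=-1740/229 d=1412/229
  seg 4: a=-3 b=168/229 c=2496/229 d=-832/229
S(13/2) = -83/229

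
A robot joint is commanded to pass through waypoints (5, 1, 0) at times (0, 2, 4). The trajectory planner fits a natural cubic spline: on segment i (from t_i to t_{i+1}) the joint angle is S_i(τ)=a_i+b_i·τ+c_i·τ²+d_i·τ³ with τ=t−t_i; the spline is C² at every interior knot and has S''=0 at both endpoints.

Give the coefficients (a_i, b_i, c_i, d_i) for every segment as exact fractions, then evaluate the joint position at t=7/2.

  seg 0: a=5 b=-19/8 c=0 d=3/32
  seg 1: a=1 b=-5/4 c=9/16 d=-3/32
S(7/2) = 19/256

Δ: Δ0=-2, Δ1=-1/2
row 1: diag=8, rhs=9; c'=1/4, d'=9/8
back: M1=9/8
M: M0=0, M1=9/8, M2=0
seg 0: a=5, c=M0/2=0, d=(M1−M0)/(6·2)=3/32, b=Δ0−h0·(2M0+M1)/6=-19/8
seg 1: a=1, c=M1/2=9/16, d=(M2−M1)/(6·2)=-3/32, b=Δ1−h1·(2M1+M2)/6=-5/4
t_q=7/2 → seg 1, τ=3/2; S=1+-5/4·τ+9/16·τ²+-3/32·τ³=19/256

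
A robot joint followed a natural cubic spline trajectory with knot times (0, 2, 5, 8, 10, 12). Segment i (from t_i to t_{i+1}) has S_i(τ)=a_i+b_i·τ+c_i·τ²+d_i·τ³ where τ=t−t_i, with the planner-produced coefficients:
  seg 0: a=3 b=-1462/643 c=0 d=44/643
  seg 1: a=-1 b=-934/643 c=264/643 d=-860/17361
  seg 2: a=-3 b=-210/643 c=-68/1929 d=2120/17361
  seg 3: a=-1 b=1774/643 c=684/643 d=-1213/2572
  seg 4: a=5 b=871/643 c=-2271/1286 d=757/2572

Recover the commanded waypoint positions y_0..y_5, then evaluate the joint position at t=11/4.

y_0=3 y_1=-1 y_2=-3 y_3=-1 y_4=5 y_5=3
S(11/4) = -19335/10288

y_0 = S_0(0) = a_0 = 3
y_1 = S_1(0) = a_1 = -1
y_2 = S_2(0) = a_2 = -3
y_3 = S_3(0) = a_3 = -1
y_4 = S_4(0) = a_4 = 5
y_5 = S_4(2) = 3
t_q=11/4 is in segment 1 (τ=3/4); S_1(τ)=-19335/10288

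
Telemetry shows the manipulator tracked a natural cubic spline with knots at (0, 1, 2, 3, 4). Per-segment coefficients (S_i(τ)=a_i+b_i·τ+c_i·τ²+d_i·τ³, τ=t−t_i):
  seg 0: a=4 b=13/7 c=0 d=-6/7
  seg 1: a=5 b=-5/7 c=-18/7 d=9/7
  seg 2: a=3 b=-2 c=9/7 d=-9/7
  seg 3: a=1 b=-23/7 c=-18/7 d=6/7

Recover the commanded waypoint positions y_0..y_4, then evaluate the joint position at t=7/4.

y_0=4 y_1=5 y_2=3 y_3=1 y_4=-4
S(7/4) = 1595/448

y_0 = S_0(0) = a_0 = 4
y_1 = S_1(0) = a_1 = 5
y_2 = S_2(0) = a_2 = 3
y_3 = S_3(0) = a_3 = 1
y_4 = S_3(1) = -4
t_q=7/4 is in segment 1 (τ=3/4); S_1(τ)=1595/448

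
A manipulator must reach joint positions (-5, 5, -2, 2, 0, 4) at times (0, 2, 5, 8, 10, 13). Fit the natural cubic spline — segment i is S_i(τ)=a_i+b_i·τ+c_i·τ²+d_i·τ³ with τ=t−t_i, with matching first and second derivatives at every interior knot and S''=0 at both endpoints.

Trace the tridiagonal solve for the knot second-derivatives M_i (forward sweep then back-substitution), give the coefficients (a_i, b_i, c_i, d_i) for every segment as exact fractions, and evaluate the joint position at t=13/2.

  seg 0: a=-5 b=5581/813 c=0 d=-379/813
  seg 1: a=5 b=1033/813 c=-758/271 d=3892/7317
  seg 2: a=-2 b=-935/813 c=1618/813 d=-105/271
  seg 3: a=2 b=268/813 c=-1217/813 d=451/1084
  seg 4: a=0 b=-541/813 c=1625/1626 d=-1625/14634
S(13/2) = -1203/2168

Δ: Δ0=5, Δ1=-7/3, Δ2=4/3, Δ3=-1, Δ4=4/3
row 1: diag=10, rhs=-44; c'=3/10, d'=-22/5
row 2: denom=12−3·3/10=111/10; d'=(22−3·-22/5)/(111/10)=352/111
row 3: denom=10−3·10/37=340/37; d'=(-14−3·352/111)/(340/37)=-87/34
row 4: denom=10−2·37/170=813/85; d'=(14−2·-87/34)/(813/85)=1625/813
back: M4=1625/813
back: M3=-87/34−37/170·1625/813=-2434/813
back: M2=352/111−10/37·-2434/813=3236/813
back: M1=-22/5−3/10·3236/813=-1516/271
M: M0=0, M1=-1516/271, M2=3236/813, M3=-2434/813, M4=1625/813, M5=0
seg 0: a=-5, c=M0/2=0, d=(M1−M0)/(6·2)=-379/813, b=Δ0−h0·(2M0+M1)/6=5581/813
seg 1: a=5, c=M1/2=-758/271, d=(M2−M1)/(6·3)=3892/7317, b=Δ1−h1·(2M1+M2)/6=1033/813
seg 2: a=-2, c=M2/2=1618/813, d=(M3−M2)/(6·3)=-105/271, b=Δ2−h2·(2M2+M3)/6=-935/813
seg 3: a=2, c=M3/2=-1217/813, d=(M4−M3)/(6·2)=451/1084, b=Δ3−h3·(2M3+M4)/6=268/813
seg 4: a=0, c=M4/2=1625/1626, d=(M5−M4)/(6·3)=-1625/14634, b=Δ4−h4·(2M4+M5)/6=-541/813
t_q=13/2 → seg 2, τ=3/2; S=-2+-935/813·τ+1618/813·τ²+-105/271·τ³=-1203/2168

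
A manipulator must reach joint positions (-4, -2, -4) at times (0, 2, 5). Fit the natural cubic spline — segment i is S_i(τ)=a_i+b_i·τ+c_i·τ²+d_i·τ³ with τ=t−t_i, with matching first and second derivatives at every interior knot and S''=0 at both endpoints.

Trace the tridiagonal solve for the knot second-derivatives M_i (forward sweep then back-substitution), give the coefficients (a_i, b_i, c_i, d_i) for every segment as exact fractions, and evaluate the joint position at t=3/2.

Δ: Δ0=1, Δ1=-2/3
row 1: diag=10, rhs=-10; c'=3/10, d'=-1
back: M1=-1
M: M0=0, M1=-1, M2=0
seg 0: a=-4, c=M0/2=0, d=(M1−M0)/(6·2)=-1/12, b=Δ0−h0·(2M0+M1)/6=4/3
seg 1: a=-2, c=M1/2=-1/2, d=(M2−M1)/(6·3)=1/18, b=Δ1−h1·(2M1+M2)/6=1/3
t_q=3/2 → seg 0, τ=3/2; S=-4+4/3·τ+0·τ²+-1/12·τ³=-73/32

  seg 0: a=-4 b=4/3 c=0 d=-1/12
  seg 1: a=-2 b=1/3 c=-1/2 d=1/18
S(3/2) = -73/32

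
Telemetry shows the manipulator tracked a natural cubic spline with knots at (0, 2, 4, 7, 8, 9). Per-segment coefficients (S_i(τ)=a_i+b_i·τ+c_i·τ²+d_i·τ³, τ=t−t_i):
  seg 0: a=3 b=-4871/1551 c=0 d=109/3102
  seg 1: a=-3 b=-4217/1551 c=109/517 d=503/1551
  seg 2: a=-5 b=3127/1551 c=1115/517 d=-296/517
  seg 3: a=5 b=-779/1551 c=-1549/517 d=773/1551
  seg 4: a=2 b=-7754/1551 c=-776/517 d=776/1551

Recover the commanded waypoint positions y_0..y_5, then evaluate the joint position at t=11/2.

y_0=3 y_1=-3 y_2=-5 y_3=5 y_4=2 y_5=-4
S(11/2) = 1953/2068

y_0 = S_0(0) = a_0 = 3
y_1 = S_1(0) = a_1 = -3
y_2 = S_2(0) = a_2 = -5
y_3 = S_3(0) = a_3 = 5
y_4 = S_4(0) = a_4 = 2
y_5 = S_4(1) = -4
t_q=11/2 is in segment 2 (τ=3/2); S_2(τ)=1953/2068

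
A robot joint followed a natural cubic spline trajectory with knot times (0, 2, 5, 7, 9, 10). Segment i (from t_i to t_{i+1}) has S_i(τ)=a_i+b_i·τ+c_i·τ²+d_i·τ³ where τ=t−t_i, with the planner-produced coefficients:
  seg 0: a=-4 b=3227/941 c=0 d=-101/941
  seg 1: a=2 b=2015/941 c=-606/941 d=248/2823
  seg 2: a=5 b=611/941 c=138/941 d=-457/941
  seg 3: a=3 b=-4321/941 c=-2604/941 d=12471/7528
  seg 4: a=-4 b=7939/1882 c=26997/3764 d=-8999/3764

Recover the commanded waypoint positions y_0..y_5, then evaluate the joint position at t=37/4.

y_0 = S_0(0) = a_0 = -4
y_1 = S_1(0) = a_1 = 2
y_2 = S_2(0) = a_2 = 5
y_3 = S_3(0) = a_3 = 3
y_4 = S_4(0) = a_4 = -4
y_5 = S_4(1) = 5
t_q=37/4 is in segment 4 (τ=1/4); S_4(τ)=-610547/240896

y_0=-4 y_1=2 y_2=5 y_3=3 y_4=-4 y_5=5
S(37/4) = -610547/240896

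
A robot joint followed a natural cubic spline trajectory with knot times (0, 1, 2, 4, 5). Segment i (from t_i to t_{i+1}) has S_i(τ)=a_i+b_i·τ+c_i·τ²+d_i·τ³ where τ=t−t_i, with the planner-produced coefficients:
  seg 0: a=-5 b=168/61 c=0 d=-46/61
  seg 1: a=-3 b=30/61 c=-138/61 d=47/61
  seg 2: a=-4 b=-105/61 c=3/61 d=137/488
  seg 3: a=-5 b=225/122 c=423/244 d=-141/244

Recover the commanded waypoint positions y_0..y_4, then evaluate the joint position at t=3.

y_0=-5 y_1=-3 y_2=-4 y_3=-5 y_4=-2
S(3) = -2631/488

y_0 = S_0(0) = a_0 = -5
y_1 = S_1(0) = a_1 = -3
y_2 = S_2(0) = a_2 = -4
y_3 = S_3(0) = a_3 = -5
y_4 = S_3(1) = -2
t_q=3 is in segment 2 (τ=1); S_2(τ)=-2631/488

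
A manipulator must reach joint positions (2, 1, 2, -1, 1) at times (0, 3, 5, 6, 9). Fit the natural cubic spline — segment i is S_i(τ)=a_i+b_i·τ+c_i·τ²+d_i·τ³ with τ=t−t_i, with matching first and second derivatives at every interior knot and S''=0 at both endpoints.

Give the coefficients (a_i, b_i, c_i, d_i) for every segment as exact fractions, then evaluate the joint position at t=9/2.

Δ: Δ0=-1/3, Δ1=1/2, Δ2=-3, Δ3=2/3
row 1: diag=10, rhs=5; c'=1/5, d'=1/2
row 2: denom=6−2·1/5=28/5; d'=(-21−2·1/2)/(28/5)=-55/14
row 3: denom=8−1·5/28=219/28; d'=(22−1·-55/14)/(219/28)=242/73
back: M3=242/73
back: M2=-55/14−5/28·242/73=-330/73
back: M1=1/2−1/5·-330/73=205/146
M: M0=0, M1=205/146, M2=-330/73, M3=242/73, M4=0
seg 0: a=2, c=M0/2=0, d=(M1−M0)/(6·3)=205/2628, b=Δ0−h0·(2M0+M1)/6=-907/876
seg 1: a=1, c=M1/2=205/292, d=(M2−M1)/(6·2)=-865/1752, b=Δ1−h1·(2M1+M2)/6=469/438
seg 2: a=2, c=M2/2=-165/73, d=(M3−M2)/(6·1)=286/219, b=Δ2−h2·(2M2+M3)/6=-448/219
seg 3: a=-1, c=M3/2=121/73, d=(M4−M3)/(6·3)=-121/657, b=Δ3−h3·(2M3+M4)/6=-580/219
t_q=9/2 → seg 1, τ=3/2; S=1+469/438·τ+205/292·τ²+-865/1752·τ³=11771/4672

  seg 0: a=2 b=-907/876 c=0 d=205/2628
  seg 1: a=1 b=469/438 c=205/292 d=-865/1752
  seg 2: a=2 b=-448/219 c=-165/73 d=286/219
  seg 3: a=-1 b=-580/219 c=121/73 d=-121/657
S(9/2) = 11771/4672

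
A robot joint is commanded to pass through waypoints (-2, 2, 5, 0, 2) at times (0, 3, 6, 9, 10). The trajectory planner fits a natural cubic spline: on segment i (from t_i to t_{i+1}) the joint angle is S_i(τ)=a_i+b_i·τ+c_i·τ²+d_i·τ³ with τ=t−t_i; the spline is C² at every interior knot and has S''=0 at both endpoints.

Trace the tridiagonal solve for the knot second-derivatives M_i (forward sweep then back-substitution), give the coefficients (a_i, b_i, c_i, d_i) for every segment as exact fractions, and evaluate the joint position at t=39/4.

  seg 0: a=-2 b=91/81 c=0 d=17/729
  seg 1: a=2 b=142/81 c=17/81 d=-112/729
  seg 2: a=5 b=-92/81 c=-95/81 d=242/729
  seg 3: a=0 b=64/81 c=49/27 d=-49/81
S(39/4) = 2347/1728

Δ: Δ0=4/3, Δ1=1, Δ2=-5/3, Δ3=2
row 1: diag=12, rhs=-2; c'=1/4, d'=-1/6
row 2: denom=12−3·1/4=45/4; d'=(-16−3·-1/6)/(45/4)=-62/45
row 3: denom=8−3·4/15=36/5; d'=(22−3·-62/45)/(36/5)=98/27
back: M3=98/27
back: M2=-62/45−4/15·98/27=-190/81
back: M1=-1/6−1/4·-190/81=34/81
M: M0=0, M1=34/81, M2=-190/81, M3=98/27, M4=0
seg 0: a=-2, c=M0/2=0, d=(M1−M0)/(6·3)=17/729, b=Δ0−h0·(2M0+M1)/6=91/81
seg 1: a=2, c=M1/2=17/81, d=(M2−M1)/(6·3)=-112/729, b=Δ1−h1·(2M1+M2)/6=142/81
seg 2: a=5, c=M2/2=-95/81, d=(M3−M2)/(6·3)=242/729, b=Δ2−h2·(2M2+M3)/6=-92/81
seg 3: a=0, c=M3/2=49/27, d=(M4−M3)/(6·1)=-49/81, b=Δ3−h3·(2M3+M4)/6=64/81
t_q=39/4 → seg 3, τ=3/4; S=0+64/81·τ+49/27·τ²+-49/81·τ³=2347/1728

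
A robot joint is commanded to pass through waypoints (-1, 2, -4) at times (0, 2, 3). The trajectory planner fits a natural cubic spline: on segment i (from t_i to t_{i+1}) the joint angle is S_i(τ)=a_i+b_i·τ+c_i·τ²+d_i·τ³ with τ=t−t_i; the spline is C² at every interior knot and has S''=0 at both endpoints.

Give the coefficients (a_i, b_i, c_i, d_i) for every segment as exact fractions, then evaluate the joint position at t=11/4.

Δ: Δ0=3/2, Δ1=-6
row 1: diag=6, rhs=-45; c'=1/6, d'=-15/2
back: M1=-15/2
M: M0=0, M1=-15/2, M2=0
seg 0: a=-1, c=M0/2=0, d=(M1−M0)/(6·2)=-5/8, b=Δ0−h0·(2M0+M1)/6=4
seg 1: a=2, c=M1/2=-15/4, d=(M2−M1)/(6·1)=5/4, b=Δ1−h1·(2M1+M2)/6=-7/2
t_q=11/4 → seg 1, τ=3/4; S=2+-7/2·τ+-15/4·τ²+5/4·τ³=-565/256

  seg 0: a=-1 b=4 c=0 d=-5/8
  seg 1: a=2 b=-7/2 c=-15/4 d=5/4
S(11/4) = -565/256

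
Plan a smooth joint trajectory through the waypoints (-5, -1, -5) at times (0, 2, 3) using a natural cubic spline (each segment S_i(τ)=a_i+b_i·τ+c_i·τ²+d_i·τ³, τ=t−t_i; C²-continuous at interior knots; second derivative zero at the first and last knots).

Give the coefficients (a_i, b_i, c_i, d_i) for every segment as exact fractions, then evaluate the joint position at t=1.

  seg 0: a=-5 b=4 c=0 d=-1/2
  seg 1: a=-1 b=-2 c=-3 d=1
S(1) = -3/2

Δ: Δ0=2, Δ1=-4
row 1: diag=6, rhs=-36; c'=1/6, d'=-6
back: M1=-6
M: M0=0, M1=-6, M2=0
seg 0: a=-5, c=M0/2=0, d=(M1−M0)/(6·2)=-1/2, b=Δ0−h0·(2M0+M1)/6=4
seg 1: a=-1, c=M1/2=-3, d=(M2−M1)/(6·1)=1, b=Δ1−h1·(2M1+M2)/6=-2
t_q=1 → seg 0, τ=1; S=-5+4·τ+0·τ²+-1/2·τ³=-3/2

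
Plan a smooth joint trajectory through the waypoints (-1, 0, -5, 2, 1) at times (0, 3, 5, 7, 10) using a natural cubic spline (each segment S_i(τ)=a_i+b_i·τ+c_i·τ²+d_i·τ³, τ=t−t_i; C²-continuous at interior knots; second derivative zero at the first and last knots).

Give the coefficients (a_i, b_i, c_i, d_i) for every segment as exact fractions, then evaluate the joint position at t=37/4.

  seg 0: a=-1 b=323/180 c=0 d=-263/1620
  seg 1: a=0 b=-233/90 c=-263/180 d=271/360
  seg 2: a=-5 b=3/5 c=55/18 d=-289/360
  seg 3: a=2 b=287/90 c=-317/180 d=317/1620
S(37/4) = 637/256

Δ: Δ0=1/3, Δ1=-5/2, Δ2=7/2, Δ3=-1/3
row 1: diag=10, rhs=-17; c'=1/5, d'=-17/10
row 2: denom=8−2·1/5=38/5; d'=(36−2·-17/10)/(38/5)=197/38
row 3: denom=10−2·5/19=180/19; d'=(-23−2·197/38)/(180/19)=-317/90
back: M3=-317/90
back: M2=197/38−5/19·-317/90=55/9
back: M1=-17/10−1/5·55/9=-263/90
M: M0=0, M1=-263/90, M2=55/9, M3=-317/90, M4=0
seg 0: a=-1, c=M0/2=0, d=(M1−M0)/(6·3)=-263/1620, b=Δ0−h0·(2M0+M1)/6=323/180
seg 1: a=0, c=M1/2=-263/180, d=(M2−M1)/(6·2)=271/360, b=Δ1−h1·(2M1+M2)/6=-233/90
seg 2: a=-5, c=M2/2=55/18, d=(M3−M2)/(6·2)=-289/360, b=Δ2−h2·(2M2+M3)/6=3/5
seg 3: a=2, c=M3/2=-317/180, d=(M4−M3)/(6·3)=317/1620, b=Δ3−h3·(2M3+M4)/6=287/90
t_q=37/4 → seg 3, τ=9/4; S=2+287/90·τ+-317/180·τ²+317/1620·τ³=637/256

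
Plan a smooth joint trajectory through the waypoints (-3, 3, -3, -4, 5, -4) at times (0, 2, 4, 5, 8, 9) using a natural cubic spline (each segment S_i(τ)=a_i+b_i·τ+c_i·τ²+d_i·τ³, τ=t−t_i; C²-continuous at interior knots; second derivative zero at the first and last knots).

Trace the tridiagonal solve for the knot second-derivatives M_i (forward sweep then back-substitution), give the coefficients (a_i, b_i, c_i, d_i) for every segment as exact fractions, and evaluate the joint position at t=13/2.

Δ: Δ0=3, Δ1=-3, Δ2=-1, Δ3=3, Δ4=-9
row 1: diag=8, rhs=-36; c'=1/4, d'=-9/2
row 2: denom=6−2·1/4=11/2; d'=(12−2·-9/2)/(11/2)=42/11
row 3: denom=8−1·2/11=86/11; d'=(24−1·42/11)/(86/11)=111/43
row 4: denom=8−3·33/86=589/86; d'=(-72−3·111/43)/(589/86)=-6858/589
back: M4=-6858/589
back: M3=111/43−33/86·-6858/589=4152/589
back: M2=42/11−2/11·4152/589=1494/589
back: M1=-9/2−1/4·1494/589=-3024/589
M: M0=0, M1=-3024/589, M2=1494/589, M3=4152/589, M4=-6858/589, M5=0
seg 0: a=-3, c=M0/2=0, d=(M1−M0)/(6·2)=-252/589, b=Δ0−h0·(2M0+M1)/6=2775/589
seg 1: a=3, c=M1/2=-1512/589, d=(M2−M1)/(6·2)=753/1178, b=Δ1−h1·(2M1+M2)/6=-249/589
seg 2: a=-3, c=M2/2=747/589, d=(M3−M2)/(6·1)=443/589, b=Δ2−h2·(2M2+M3)/6=-1779/589
seg 3: a=-4, c=M3/2=2076/589, d=(M4−M3)/(6·3)=-1835/1767, b=Δ3−h3·(2M3+M4)/6=1044/589
seg 4: a=5, c=M4/2=-3429/589, d=(M5−M4)/(6·1)=1143/589, b=Δ4−h4·(2M4+M5)/6=-3015/589
t_q=13/2 → seg 3, τ=3/2; S=-4+1044/589·τ+2076/589·τ²+-1835/1767·τ³=14533/4712

  seg 0: a=-3 b=2775/589 c=0 d=-252/589
  seg 1: a=3 b=-249/589 c=-1512/589 d=753/1178
  seg 2: a=-3 b=-1779/589 c=747/589 d=443/589
  seg 3: a=-4 b=1044/589 c=2076/589 d=-1835/1767
  seg 4: a=5 b=-3015/589 c=-3429/589 d=1143/589
S(13/2) = 14533/4712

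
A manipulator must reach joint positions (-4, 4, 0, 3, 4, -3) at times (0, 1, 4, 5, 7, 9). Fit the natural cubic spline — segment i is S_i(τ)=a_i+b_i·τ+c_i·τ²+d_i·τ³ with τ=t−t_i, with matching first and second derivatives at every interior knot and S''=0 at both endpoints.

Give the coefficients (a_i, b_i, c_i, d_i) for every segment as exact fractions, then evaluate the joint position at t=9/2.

Δ: Δ0=8, Δ1=-4/3, Δ2=3, Δ3=1/2, Δ4=-7/2
row 1: diag=8, rhs=-56; c'=3/8, d'=-7
row 2: denom=8−3·3/8=55/8; d'=(26−3·-7)/(55/8)=376/55
row 3: denom=6−1·8/55=322/55; d'=(-15−1·376/55)/(322/55)=-1201/322
row 4: denom=8−2·55/161=1178/161; d'=(-24−2·-1201/322)/(1178/161)=-2663/1178
back: M4=-2663/1178
back: M3=-1201/322−55/161·-2663/1178=-1742/589
back: M2=376/55−8/55·-1742/589=4280/589
back: M1=-7−3/8·4280/589=-5728/589
M: M0=0, M1=-5728/589, M2=4280/589, M3=-1742/589, M4=-2663/1178, M5=0
seg 0: a=-4, c=M0/2=0, d=(M1−M0)/(6·1)=-2864/1767, b=Δ0−h0·(2M0+M1)/6=17000/1767
seg 1: a=4, c=M1/2=-2864/589, d=(M2−M1)/(6·3)=556/589, b=Δ1−h1·(2M1+M2)/6=8408/1767
seg 2: a=0, c=M2/2=2140/589, d=(M3−M2)/(6·1)=-3011/1767, b=Δ2−h2·(2M2+M3)/6=1892/1767
seg 3: a=3, c=M3/2=-871/589, d=(M4−M3)/(6·2)=821/14136, b=Δ3−h3·(2M3+M4)/6=5699/1767
seg 4: a=4, c=M4/2=-2663/2356, d=(M5−M4)/(6·2)=2663/14136, b=Δ4−h4·(2M4+M5)/6=-7043/3534
t_q=9/2 → seg 2, τ=1/2; S=0+1892/1767·τ+2140/589·τ²+-3011/1767·τ³=5799/4712

  seg 0: a=-4 b=17000/1767 c=0 d=-2864/1767
  seg 1: a=4 b=8408/1767 c=-2864/589 d=556/589
  seg 2: a=0 b=1892/1767 c=2140/589 d=-3011/1767
  seg 3: a=3 b=5699/1767 c=-871/589 d=821/14136
  seg 4: a=4 b=-7043/3534 c=-2663/2356 d=2663/14136
S(9/2) = 5799/4712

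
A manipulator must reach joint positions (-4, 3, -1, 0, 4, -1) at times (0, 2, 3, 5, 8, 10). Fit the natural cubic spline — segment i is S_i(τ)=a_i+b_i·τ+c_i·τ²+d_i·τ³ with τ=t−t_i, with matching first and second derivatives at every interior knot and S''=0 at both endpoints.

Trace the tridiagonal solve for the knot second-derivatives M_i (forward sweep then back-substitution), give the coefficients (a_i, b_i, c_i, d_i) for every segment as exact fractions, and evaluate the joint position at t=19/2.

  seg 0: a=-4 b=111823/17670 c=0 d=-24989/35340
  seg 1: a=3 b=-38111/17670 c=-24989/5890 d=21199/8835
  seg 2: a=-1 b=-60851/17670 c=17409/5890 d=-4346/8835
  seg 3: a=0 b=43753/17670 c=5/1178 d=-3403/26505
  seg 4: a=4 b=-17051/17670 c=-6781/5890 d=6781/35340
S(19/2) = 11493/18848

Δ: Δ0=7/2, Δ1=-4, Δ2=1/2, Δ3=4/3, Δ4=-5/2
row 1: diag=6, rhs=-45; c'=1/6, d'=-15/2
row 2: denom=6−1·1/6=35/6; d'=(27−1·-15/2)/(35/6)=207/35
row 3: denom=10−2·12/35=326/35; d'=(5−2·207/35)/(326/35)=-239/326
row 4: denom=10−3·105/326=2945/326; d'=(-23−3·-239/326)/(2945/326)=-6781/2945
back: M4=-6781/2945
back: M3=-239/326−105/326·-6781/2945=5/589
back: M2=207/35−12/35·5/589=17409/2945
back: M1=-15/2−1/6·17409/2945=-24989/2945
M: M0=0, M1=-24989/2945, M2=17409/2945, M3=5/589, M4=-6781/2945, M5=0
seg 0: a=-4, c=M0/2=0, d=(M1−M0)/(6·2)=-24989/35340, b=Δ0−h0·(2M0+M1)/6=111823/17670
seg 1: a=3, c=M1/2=-24989/5890, d=(M2−M1)/(6·1)=21199/8835, b=Δ1−h1·(2M1+M2)/6=-38111/17670
seg 2: a=-1, c=M2/2=17409/5890, d=(M3−M2)/(6·2)=-4346/8835, b=Δ2−h2·(2M2+M3)/6=-60851/17670
seg 3: a=0, c=M3/2=5/1178, d=(M4−M3)/(6·3)=-3403/26505, b=Δ3−h3·(2M3+M4)/6=43753/17670
seg 4: a=4, c=M4/2=-6781/5890, d=(M5−M4)/(6·2)=6781/35340, b=Δ4−h4·(2M4+M5)/6=-17051/17670
t_q=19/2 → seg 4, τ=3/2; S=4+-17051/17670·τ+-6781/5890·τ²+6781/35340·τ³=11493/18848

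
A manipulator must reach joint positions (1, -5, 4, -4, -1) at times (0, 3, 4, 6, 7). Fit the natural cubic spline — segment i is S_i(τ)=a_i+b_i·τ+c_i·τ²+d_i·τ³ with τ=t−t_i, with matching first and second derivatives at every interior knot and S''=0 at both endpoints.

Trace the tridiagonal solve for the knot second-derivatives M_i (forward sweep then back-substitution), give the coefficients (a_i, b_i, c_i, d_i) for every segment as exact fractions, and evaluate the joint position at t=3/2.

Δ: Δ0=-2, Δ1=9, Δ2=-4, Δ3=3
row 1: diag=8, rhs=66; c'=1/8, d'=33/4
row 2: denom=6−1·1/8=47/8; d'=(-78−1·33/4)/(47/8)=-690/47
row 3: denom=6−2·16/47=250/47; d'=(42−2·-690/47)/(250/47)=1677/125
back: M3=1677/125
back: M2=-690/47−16/47·1677/125=-2406/125
back: M1=33/4−1/8·-2406/125=1332/125
M: M0=0, M1=1332/125, M2=-2406/125, M3=1677/125, M4=0
seg 0: a=1, c=M0/2=0, d=(M1−M0)/(6·3)=74/125, b=Δ0−h0·(2M0+M1)/6=-916/125
seg 1: a=-5, c=M1/2=666/125, d=(M2−M1)/(6·1)=-623/125, b=Δ1−h1·(2M1+M2)/6=1082/125
seg 2: a=4, c=M2/2=-1203/125, d=(M3−M2)/(6·2)=1361/500, b=Δ2−h2·(2M2+M3)/6=109/25
seg 3: a=-4, c=M3/2=1677/250, d=(M4−M3)/(6·1)=-559/250, b=Δ3−h3·(2M3+M4)/6=-184/125
t_q=3/2 → seg 0, τ=3/2; S=1+-916/125·τ+0·τ²+74/125·τ³=-3997/500

  seg 0: a=1 b=-916/125 c=0 d=74/125
  seg 1: a=-5 b=1082/125 c=666/125 d=-623/125
  seg 2: a=4 b=109/25 c=-1203/125 d=1361/500
  seg 3: a=-4 b=-184/125 c=1677/250 d=-559/250
S(3/2) = -3997/500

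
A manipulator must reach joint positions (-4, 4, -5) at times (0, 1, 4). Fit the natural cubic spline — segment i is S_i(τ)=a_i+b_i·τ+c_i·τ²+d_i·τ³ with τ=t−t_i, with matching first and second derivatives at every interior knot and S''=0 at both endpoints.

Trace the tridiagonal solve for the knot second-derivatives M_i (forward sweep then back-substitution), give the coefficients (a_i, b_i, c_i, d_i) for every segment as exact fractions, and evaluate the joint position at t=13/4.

  seg 0: a=-4 b=75/8 c=0 d=-11/8
  seg 1: a=4 b=21/4 c=-33/8 d=11/24
S(13/4) = 77/512

Δ: Δ0=8, Δ1=-3
row 1: diag=8, rhs=-66; c'=3/8, d'=-33/4
back: M1=-33/4
M: M0=0, M1=-33/4, M2=0
seg 0: a=-4, c=M0/2=0, d=(M1−M0)/(6·1)=-11/8, b=Δ0−h0·(2M0+M1)/6=75/8
seg 1: a=4, c=M1/2=-33/8, d=(M2−M1)/(6·3)=11/24, b=Δ1−h1·(2M1+M2)/6=21/4
t_q=13/4 → seg 1, τ=9/4; S=4+21/4·τ+-33/8·τ²+11/24·τ³=77/512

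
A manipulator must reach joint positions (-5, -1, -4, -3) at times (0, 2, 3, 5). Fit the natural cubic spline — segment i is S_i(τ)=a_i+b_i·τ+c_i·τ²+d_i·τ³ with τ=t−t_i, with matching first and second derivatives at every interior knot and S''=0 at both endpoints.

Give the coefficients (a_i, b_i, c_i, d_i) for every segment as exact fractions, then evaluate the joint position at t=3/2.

Δ: Δ0=2, Δ1=-3, Δ2=1/2
row 1: diag=6, rhs=-30; c'=1/6, d'=-5
row 2: denom=6−1·1/6=35/6; d'=(21−1·-5)/(35/6)=156/35
back: M2=156/35
back: M1=-5−1/6·156/35=-201/35
M: M0=0, M1=-201/35, M2=156/35, M3=0
seg 0: a=-5, c=M0/2=0, d=(M1−M0)/(6·2)=-67/140, b=Δ0−h0·(2M0+M1)/6=137/35
seg 1: a=-1, c=M1/2=-201/70, d=(M2−M1)/(6·1)=17/10, b=Δ1−h1·(2M1+M2)/6=-64/35
seg 2: a=-4, c=M2/2=78/35, d=(M3−M2)/(6·2)=-13/35, b=Δ2−h2·(2M2+M3)/6=-173/70
t_q=3/2 → seg 0, τ=3/2; S=-5+137/35·τ+0·τ²+-67/140·τ³=-119/160

  seg 0: a=-5 b=137/35 c=0 d=-67/140
  seg 1: a=-1 b=-64/35 c=-201/70 d=17/10
  seg 2: a=-4 b=-173/70 c=78/35 d=-13/35
S(3/2) = -119/160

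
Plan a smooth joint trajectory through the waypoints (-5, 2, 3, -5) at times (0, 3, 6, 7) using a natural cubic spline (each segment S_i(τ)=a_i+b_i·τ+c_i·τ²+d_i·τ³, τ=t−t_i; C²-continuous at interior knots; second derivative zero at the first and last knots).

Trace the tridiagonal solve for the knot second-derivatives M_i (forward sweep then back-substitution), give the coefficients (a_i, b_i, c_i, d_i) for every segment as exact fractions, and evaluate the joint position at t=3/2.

  seg 0: a=-5 b=176/87 c=0 d=1/29
  seg 1: a=2 b=257/87 c=9/29 d=-103/261
  seg 2: a=3 b=-508/87 c=-94/29 d=94/87
S(3/2) = -429/232

Δ: Δ0=7/3, Δ1=1/3, Δ2=-8
row 1: diag=12, rhs=-12; c'=1/4, d'=-1
row 2: denom=8−3·1/4=29/4; d'=(-50−3·-1)/(29/4)=-188/29
back: M2=-188/29
back: M1=-1−1/4·-188/29=18/29
M: M0=0, M1=18/29, M2=-188/29, M3=0
seg 0: a=-5, c=M0/2=0, d=(M1−M0)/(6·3)=1/29, b=Δ0−h0·(2M0+M1)/6=176/87
seg 1: a=2, c=M1/2=9/29, d=(M2−M1)/(6·3)=-103/261, b=Δ1−h1·(2M1+M2)/6=257/87
seg 2: a=3, c=M2/2=-94/29, d=(M3−M2)/(6·1)=94/87, b=Δ2−h2·(2M2+M3)/6=-508/87
t_q=3/2 → seg 0, τ=3/2; S=-5+176/87·τ+0·τ²+1/29·τ³=-429/232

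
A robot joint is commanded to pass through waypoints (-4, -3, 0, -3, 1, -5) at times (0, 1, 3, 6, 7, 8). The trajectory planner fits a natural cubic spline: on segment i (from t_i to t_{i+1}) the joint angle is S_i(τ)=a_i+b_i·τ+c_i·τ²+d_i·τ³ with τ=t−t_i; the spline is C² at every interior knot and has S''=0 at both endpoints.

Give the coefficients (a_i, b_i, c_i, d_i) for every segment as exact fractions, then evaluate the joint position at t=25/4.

Δ: Δ0=1, Δ1=3/2, Δ2=-1, Δ3=4, Δ4=-6
row 1: diag=6, rhs=3; c'=1/3, d'=1/2
row 2: denom=10−2·1/3=28/3; d'=(-15−2·1/2)/(28/3)=-12/7
row 3: denom=8−3·9/28=197/28; d'=(30−3·-12/7)/(197/28)=984/197
row 4: denom=4−1·28/197=760/197; d'=(-60−1·984/197)/(760/197)=-3201/190
back: M4=-3201/190
back: M3=984/197−28/197·-3201/190=702/95
back: M2=-12/7−9/28·702/95=-777/190
back: M1=1/2−1/3·-777/190=177/95
M: M0=0, M1=177/95, M2=-777/190, M3=702/95, M4=-3201/190, M5=0
seg 0: a=-4, c=M0/2=0, d=(M1−M0)/(6·1)=59/190, b=Δ0−h0·(2M0+M1)/6=131/190
seg 1: a=-3, c=M1/2=177/190, d=(M2−M1)/(6·2)=-377/760, b=Δ1−h1·(2M1+M2)/6=154/95
seg 2: a=0, c=M2/2=-777/380, d=(M3−M2)/(6·3)=727/1140, b=Δ2−h2·(2M2+M3)/6=-23/38
seg 3: a=-3, c=M3/2=351/95, d=(M4−M3)/(6·1)=-307/76, b=Δ3−h3·(2M3+M4)/6=1651/380
seg 4: a=1, c=M4/2=-3201/380, d=(M5−M4)/(6·1)=1067/380, b=Δ4−h4·(2M4+M5)/6=-73/190
t_q=25/4 → seg 3, τ=1/4; S=-3+1651/380·τ+351/95·τ²+-307/76·τ³=-42463/24320

  seg 0: a=-4 b=131/190 c=0 d=59/190
  seg 1: a=-3 b=154/95 c=177/190 d=-377/760
  seg 2: a=0 b=-23/38 c=-777/380 d=727/1140
  seg 3: a=-3 b=1651/380 c=351/95 d=-307/76
  seg 4: a=1 b=-73/190 c=-3201/380 d=1067/380
S(25/4) = -42463/24320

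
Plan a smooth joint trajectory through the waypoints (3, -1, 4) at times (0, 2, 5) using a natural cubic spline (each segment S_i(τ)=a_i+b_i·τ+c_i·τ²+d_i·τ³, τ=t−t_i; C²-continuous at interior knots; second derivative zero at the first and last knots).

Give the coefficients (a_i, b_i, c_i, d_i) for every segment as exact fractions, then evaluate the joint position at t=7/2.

Δ: Δ0=-2, Δ1=5/3
row 1: diag=10, rhs=22; c'=3/10, d'=11/5
back: M1=11/5
M: M0=0, M1=11/5, M2=0
seg 0: a=3, c=M0/2=0, d=(M1−M0)/(6·2)=11/60, b=Δ0−h0·(2M0+M1)/6=-41/15
seg 1: a=-1, c=M1/2=11/10, d=(M2−M1)/(6·3)=-11/90, b=Δ1−h1·(2M1+M2)/6=-8/15
t_q=7/2 → seg 1, τ=3/2; S=-1+-8/15·τ+11/10·τ²+-11/90·τ³=21/80

  seg 0: a=3 b=-41/15 c=0 d=11/60
  seg 1: a=-1 b=-8/15 c=11/10 d=-11/90
S(7/2) = 21/80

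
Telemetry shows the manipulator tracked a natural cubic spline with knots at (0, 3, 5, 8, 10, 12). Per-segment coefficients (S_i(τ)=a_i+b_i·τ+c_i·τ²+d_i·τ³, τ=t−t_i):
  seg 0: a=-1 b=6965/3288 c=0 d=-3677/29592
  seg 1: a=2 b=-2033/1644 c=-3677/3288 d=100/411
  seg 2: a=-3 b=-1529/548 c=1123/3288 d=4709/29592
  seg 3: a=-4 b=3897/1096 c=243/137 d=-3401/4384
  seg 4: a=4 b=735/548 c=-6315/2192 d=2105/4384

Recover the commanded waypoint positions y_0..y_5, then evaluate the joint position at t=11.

y_0 = S_0(0) = a_0 = -1
y_1 = S_1(0) = a_1 = 2
y_2 = S_2(0) = a_2 = -3
y_3 = S_3(0) = a_3 = -4
y_4 = S_4(0) = a_4 = 4
y_5 = S_4(2) = -1
t_q=11 is in segment 4 (τ=1); S_4(τ)=12891/4384

y_0=-1 y_1=2 y_2=-3 y_3=-4 y_4=4 y_5=-1
S(11) = 12891/4384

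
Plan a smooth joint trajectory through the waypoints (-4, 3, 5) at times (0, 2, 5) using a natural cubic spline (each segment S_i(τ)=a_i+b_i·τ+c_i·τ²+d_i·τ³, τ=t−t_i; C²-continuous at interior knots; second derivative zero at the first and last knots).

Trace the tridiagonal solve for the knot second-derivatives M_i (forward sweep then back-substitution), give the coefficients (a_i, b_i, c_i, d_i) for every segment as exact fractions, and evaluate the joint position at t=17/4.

Δ: Δ0=7/2, Δ1=2/3
row 1: diag=10, rhs=-17; c'=3/10, d'=-17/10
back: M1=-17/10
M: M0=0, M1=-17/10, M2=0
seg 0: a=-4, c=M0/2=0, d=(M1−M0)/(6·2)=-17/120, b=Δ0−h0·(2M0+M1)/6=61/15
seg 1: a=3, c=M1/2=-17/20, d=(M2−M1)/(6·3)=17/180, b=Δ1−h1·(2M1+M2)/6=71/30
t_q=17/4 → seg 1, τ=9/4; S=3+71/30·τ+-17/20·τ²+17/180·τ³=1305/256

  seg 0: a=-4 b=61/15 c=0 d=-17/120
  seg 1: a=3 b=71/30 c=-17/20 d=17/180
S(17/4) = 1305/256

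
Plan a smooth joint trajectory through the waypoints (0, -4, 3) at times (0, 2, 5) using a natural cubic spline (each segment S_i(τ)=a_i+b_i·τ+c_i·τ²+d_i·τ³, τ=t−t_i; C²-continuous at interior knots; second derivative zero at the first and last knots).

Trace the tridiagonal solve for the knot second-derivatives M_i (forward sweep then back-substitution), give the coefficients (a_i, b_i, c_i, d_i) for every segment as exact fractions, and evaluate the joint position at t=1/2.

  seg 0: a=0 b=-43/15 c=0 d=13/60
  seg 1: a=-4 b=-4/15 c=13/10 d=-13/90
S(1/2) = -45/32

Δ: Δ0=-2, Δ1=7/3
row 1: diag=10, rhs=26; c'=3/10, d'=13/5
back: M1=13/5
M: M0=0, M1=13/5, M2=0
seg 0: a=0, c=M0/2=0, d=(M1−M0)/(6·2)=13/60, b=Δ0−h0·(2M0+M1)/6=-43/15
seg 1: a=-4, c=M1/2=13/10, d=(M2−M1)/(6·3)=-13/90, b=Δ1−h1·(2M1+M2)/6=-4/15
t_q=1/2 → seg 0, τ=1/2; S=0+-43/15·τ+0·τ²+13/60·τ³=-45/32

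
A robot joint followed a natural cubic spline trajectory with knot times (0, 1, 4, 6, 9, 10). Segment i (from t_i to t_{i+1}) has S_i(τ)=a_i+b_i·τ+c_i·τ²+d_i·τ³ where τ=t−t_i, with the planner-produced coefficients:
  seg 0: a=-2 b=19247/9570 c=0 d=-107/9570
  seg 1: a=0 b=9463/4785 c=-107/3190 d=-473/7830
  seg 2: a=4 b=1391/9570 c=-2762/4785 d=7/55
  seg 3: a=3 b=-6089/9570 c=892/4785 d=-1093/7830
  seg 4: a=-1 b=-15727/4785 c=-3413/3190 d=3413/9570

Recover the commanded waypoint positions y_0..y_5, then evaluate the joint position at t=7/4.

y_0 = S_0(0) = a_0 = -2
y_1 = S_1(0) = a_1 = 0
y_2 = S_2(0) = a_2 = 4
y_3 = S_3(0) = a_3 = 3
y_4 = S_4(0) = a_4 = -1
y_5 = S_4(1) = -5
t_q=7/4 is in segment 1 (τ=3/4); S_1(τ)=293761/204160

y_0=-2 y_1=0 y_2=4 y_3=3 y_4=-1 y_5=-5
S(7/4) = 293761/204160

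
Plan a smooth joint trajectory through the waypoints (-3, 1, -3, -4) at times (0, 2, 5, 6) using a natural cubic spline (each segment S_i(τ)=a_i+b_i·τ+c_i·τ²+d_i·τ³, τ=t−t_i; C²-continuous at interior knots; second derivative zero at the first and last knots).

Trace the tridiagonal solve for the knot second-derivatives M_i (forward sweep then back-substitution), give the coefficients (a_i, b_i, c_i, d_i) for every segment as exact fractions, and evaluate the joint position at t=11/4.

Δ: Δ0=2, Δ1=-4/3, Δ2=-1
row 1: diag=10, rhs=-20; c'=3/10, d'=-2
row 2: denom=8−3·3/10=71/10; d'=(2−3·-2)/(71/10)=80/71
back: M2=80/71
back: M1=-2−3/10·80/71=-166/71
M: M0=0, M1=-166/71, M2=80/71, M3=0
seg 0: a=-3, c=M0/2=0, d=(M1−M0)/(6·2)=-83/426, b=Δ0−h0·(2M0+M1)/6=592/213
seg 1: a=1, c=M1/2=-83/71, d=(M2−M1)/(6·3)=41/213, b=Δ1−h1·(2M1+M2)/6=94/213
seg 2: a=-3, c=M2/2=40/71, d=(M3−M2)/(6·1)=-40/213, b=Δ2−h2·(2M2+M3)/6=-293/213
t_q=11/4 → seg 1, τ=3/4; S=1+94/213·τ+-83/71·τ²+41/213·τ³=3429/4544

  seg 0: a=-3 b=592/213 c=0 d=-83/426
  seg 1: a=1 b=94/213 c=-83/71 d=41/213
  seg 2: a=-3 b=-293/213 c=40/71 d=-40/213
S(11/4) = 3429/4544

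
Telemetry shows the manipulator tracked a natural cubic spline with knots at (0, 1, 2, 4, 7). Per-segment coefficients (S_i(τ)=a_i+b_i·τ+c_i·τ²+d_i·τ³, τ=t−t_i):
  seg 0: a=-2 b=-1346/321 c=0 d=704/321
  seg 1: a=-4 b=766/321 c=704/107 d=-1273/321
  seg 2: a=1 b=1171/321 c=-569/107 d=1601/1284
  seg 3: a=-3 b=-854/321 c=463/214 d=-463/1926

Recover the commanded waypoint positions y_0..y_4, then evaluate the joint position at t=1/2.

y_0=-2 y_1=-4 y_2=1 y_3=-3 y_4=2
S(1/2) = -409/107

y_0 = S_0(0) = a_0 = -2
y_1 = S_1(0) = a_1 = -4
y_2 = S_2(0) = a_2 = 1
y_3 = S_3(0) = a_3 = -3
y_4 = S_3(3) = 2
t_q=1/2 is in segment 0 (τ=1/2); S_0(τ)=-409/107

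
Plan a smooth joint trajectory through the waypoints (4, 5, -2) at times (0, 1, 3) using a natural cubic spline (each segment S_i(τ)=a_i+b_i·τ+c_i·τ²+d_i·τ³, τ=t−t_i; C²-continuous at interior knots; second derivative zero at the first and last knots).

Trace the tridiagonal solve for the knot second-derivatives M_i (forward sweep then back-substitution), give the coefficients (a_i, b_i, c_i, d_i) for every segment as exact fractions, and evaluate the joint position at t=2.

  seg 0: a=4 b=7/4 c=0 d=-3/4
  seg 1: a=5 b=-1/2 c=-9/4 d=3/8
S(2) = 21/8

Δ: Δ0=1, Δ1=-7/2
row 1: diag=6, rhs=-27; c'=1/3, d'=-9/2
back: M1=-9/2
M: M0=0, M1=-9/2, M2=0
seg 0: a=4, c=M0/2=0, d=(M1−M0)/(6·1)=-3/4, b=Δ0−h0·(2M0+M1)/6=7/4
seg 1: a=5, c=M1/2=-9/4, d=(M2−M1)/(6·2)=3/8, b=Δ1−h1·(2M1+M2)/6=-1/2
t_q=2 → seg 1, τ=1; S=5+-1/2·τ+-9/4·τ²+3/8·τ³=21/8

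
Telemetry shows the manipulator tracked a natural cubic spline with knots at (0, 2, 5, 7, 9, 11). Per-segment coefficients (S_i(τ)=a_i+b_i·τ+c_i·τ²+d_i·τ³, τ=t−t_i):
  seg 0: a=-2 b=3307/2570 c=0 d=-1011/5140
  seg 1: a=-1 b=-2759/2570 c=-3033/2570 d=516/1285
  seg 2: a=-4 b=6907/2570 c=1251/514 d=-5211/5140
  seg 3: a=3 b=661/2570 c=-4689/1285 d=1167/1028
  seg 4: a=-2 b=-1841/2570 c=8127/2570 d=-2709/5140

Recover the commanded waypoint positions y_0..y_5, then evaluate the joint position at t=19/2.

y_0 = S_0(0) = a_0 = -2
y_1 = S_1(0) = a_1 = -1
y_2 = S_2(0) = a_2 = -4
y_3 = S_3(0) = a_3 = 3
y_4 = S_4(0) = a_4 = -2
y_5 = S_4(2) = 5
t_q=19/2 is in segment 4 (τ=1/2); S_4(τ)=-67169/41120

y_0=-2 y_1=-1 y_2=-4 y_3=3 y_4=-2 y_5=5
S(19/2) = -67169/41120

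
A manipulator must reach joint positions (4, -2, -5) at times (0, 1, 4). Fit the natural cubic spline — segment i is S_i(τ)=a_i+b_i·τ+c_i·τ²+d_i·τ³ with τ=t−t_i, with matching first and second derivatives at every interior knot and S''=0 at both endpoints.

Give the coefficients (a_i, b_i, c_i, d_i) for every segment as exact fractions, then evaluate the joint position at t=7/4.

  seg 0: a=4 b=-53/8 c=0 d=5/8
  seg 1: a=-2 b=-19/4 c=15/8 d=-5/24
S(7/4) = -2353/512

Δ: Δ0=-6, Δ1=-1
row 1: diag=8, rhs=30; c'=3/8, d'=15/4
back: M1=15/4
M: M0=0, M1=15/4, M2=0
seg 0: a=4, c=M0/2=0, d=(M1−M0)/(6·1)=5/8, b=Δ0−h0·(2M0+M1)/6=-53/8
seg 1: a=-2, c=M1/2=15/8, d=(M2−M1)/(6·3)=-5/24, b=Δ1−h1·(2M1+M2)/6=-19/4
t_q=7/4 → seg 1, τ=3/4; S=-2+-19/4·τ+15/8·τ²+-5/24·τ³=-2353/512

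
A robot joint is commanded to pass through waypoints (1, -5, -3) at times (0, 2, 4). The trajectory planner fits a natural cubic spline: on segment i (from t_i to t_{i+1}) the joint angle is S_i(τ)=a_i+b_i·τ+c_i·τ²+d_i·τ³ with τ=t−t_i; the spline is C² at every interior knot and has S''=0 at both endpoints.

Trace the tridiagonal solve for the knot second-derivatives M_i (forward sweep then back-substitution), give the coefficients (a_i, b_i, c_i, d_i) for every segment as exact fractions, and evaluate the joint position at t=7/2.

Δ: Δ0=-3, Δ1=1
row 1: diag=8, rhs=24; c'=1/4, d'=3
back: M1=3
M: M0=0, M1=3, M2=0
seg 0: a=1, c=M0/2=0, d=(M1−M0)/(6·2)=1/4, b=Δ0−h0·(2M0+M1)/6=-4
seg 1: a=-5, c=M1/2=3/2, d=(M2−M1)/(6·2)=-1/4, b=Δ1−h1·(2M1+M2)/6=-1
t_q=7/2 → seg 1, τ=3/2; S=-5+-1·τ+3/2·τ²+-1/4·τ³=-127/32

  seg 0: a=1 b=-4 c=0 d=1/4
  seg 1: a=-5 b=-1 c=3/2 d=-1/4
S(7/2) = -127/32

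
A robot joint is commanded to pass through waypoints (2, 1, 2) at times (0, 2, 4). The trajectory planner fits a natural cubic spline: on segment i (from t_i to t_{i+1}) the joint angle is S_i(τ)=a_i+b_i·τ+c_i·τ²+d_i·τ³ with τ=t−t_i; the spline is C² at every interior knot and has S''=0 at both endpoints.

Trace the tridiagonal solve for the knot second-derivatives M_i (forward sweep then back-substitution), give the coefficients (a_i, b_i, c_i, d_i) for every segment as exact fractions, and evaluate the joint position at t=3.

  seg 0: a=2 b=-3/4 c=0 d=1/16
  seg 1: a=1 b=0 c=3/8 d=-1/16
S(3) = 21/16

Δ: Δ0=-1/2, Δ1=1/2
row 1: diag=8, rhs=6; c'=1/4, d'=3/4
back: M1=3/4
M: M0=0, M1=3/4, M2=0
seg 0: a=2, c=M0/2=0, d=(M1−M0)/(6·2)=1/16, b=Δ0−h0·(2M0+M1)/6=-3/4
seg 1: a=1, c=M1/2=3/8, d=(M2−M1)/(6·2)=-1/16, b=Δ1−h1·(2M1+M2)/6=0
t_q=3 → seg 1, τ=1; S=1+0·τ+3/8·τ²+-1/16·τ³=21/16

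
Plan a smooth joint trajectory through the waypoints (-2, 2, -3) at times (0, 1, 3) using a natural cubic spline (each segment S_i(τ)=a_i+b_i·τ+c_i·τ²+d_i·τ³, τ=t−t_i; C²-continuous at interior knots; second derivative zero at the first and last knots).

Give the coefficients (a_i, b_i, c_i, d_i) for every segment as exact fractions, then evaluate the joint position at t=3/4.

Δ: Δ0=4, Δ1=-5/2
row 1: diag=6, rhs=-39; c'=1/3, d'=-13/2
back: M1=-13/2
M: M0=0, M1=-13/2, M2=0
seg 0: a=-2, c=M0/2=0, d=(M1−M0)/(6·1)=-13/12, b=Δ0−h0·(2M0+M1)/6=61/12
seg 1: a=2, c=M1/2=-13/4, d=(M2−M1)/(6·2)=13/24, b=Δ1−h1·(2M1+M2)/6=11/6
t_q=3/4 → seg 0, τ=3/4; S=-2+61/12·τ+0·τ²+-13/12·τ³=347/256

  seg 0: a=-2 b=61/12 c=0 d=-13/12
  seg 1: a=2 b=11/6 c=-13/4 d=13/24
S(3/4) = 347/256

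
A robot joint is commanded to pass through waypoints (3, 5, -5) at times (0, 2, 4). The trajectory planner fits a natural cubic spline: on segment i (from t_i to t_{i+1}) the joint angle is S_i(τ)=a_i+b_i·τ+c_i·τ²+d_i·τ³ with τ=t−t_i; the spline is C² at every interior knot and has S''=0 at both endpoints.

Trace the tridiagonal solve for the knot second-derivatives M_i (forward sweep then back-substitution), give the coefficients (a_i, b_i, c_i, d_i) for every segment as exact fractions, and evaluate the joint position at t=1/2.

Δ: Δ0=1, Δ1=-5
row 1: diag=8, rhs=-36; c'=1/4, d'=-9/2
back: M1=-9/2
M: M0=0, M1=-9/2, M2=0
seg 0: a=3, c=M0/2=0, d=(M1−M0)/(6·2)=-3/8, b=Δ0−h0·(2M0+M1)/6=5/2
seg 1: a=5, c=M1/2=-9/4, d=(M2−M1)/(6·2)=3/8, b=Δ1−h1·(2M1+M2)/6=-2
t_q=1/2 → seg 0, τ=1/2; S=3+5/2·τ+0·τ²+-3/8·τ³=269/64

  seg 0: a=3 b=5/2 c=0 d=-3/8
  seg 1: a=5 b=-2 c=-9/4 d=3/8
S(1/2) = 269/64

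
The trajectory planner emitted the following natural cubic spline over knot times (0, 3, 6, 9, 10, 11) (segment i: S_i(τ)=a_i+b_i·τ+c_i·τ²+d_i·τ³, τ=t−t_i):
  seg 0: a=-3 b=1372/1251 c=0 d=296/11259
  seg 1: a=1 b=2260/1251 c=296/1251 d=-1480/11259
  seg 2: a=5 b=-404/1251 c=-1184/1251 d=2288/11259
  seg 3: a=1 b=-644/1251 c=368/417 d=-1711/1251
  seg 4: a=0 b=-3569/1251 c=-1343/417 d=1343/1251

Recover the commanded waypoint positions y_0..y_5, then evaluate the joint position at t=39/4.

y_0=-3 y_1=1 y_2=5 y_3=1 y_4=0 y_5=-5
S(39/4) = 14233/26688

y_0 = S_0(0) = a_0 = -3
y_1 = S_1(0) = a_1 = 1
y_2 = S_2(0) = a_2 = 5
y_3 = S_3(0) = a_3 = 1
y_4 = S_4(0) = a_4 = 0
y_5 = S_4(1) = -5
t_q=39/4 is in segment 3 (τ=3/4); S_3(τ)=14233/26688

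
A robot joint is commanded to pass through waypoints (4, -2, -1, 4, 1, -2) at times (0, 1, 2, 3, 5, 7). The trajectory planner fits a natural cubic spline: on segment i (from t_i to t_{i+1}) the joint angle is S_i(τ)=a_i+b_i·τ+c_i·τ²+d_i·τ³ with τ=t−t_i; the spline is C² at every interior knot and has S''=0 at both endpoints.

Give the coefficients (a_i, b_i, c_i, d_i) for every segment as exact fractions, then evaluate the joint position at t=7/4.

Δ: Δ0=-6, Δ1=1, Δ2=5, Δ3=-3/2, Δ4=-3/2
row 1: diag=4, rhs=42; c'=1/4, d'=21/2
row 2: denom=4−1·1/4=15/4; d'=(24−1·21/2)/(15/4)=18/5
row 3: denom=6−1·4/15=86/15; d'=(-39−1·18/5)/(86/15)=-639/86
row 4: denom=8−2·15/43=314/43; d'=(0−2·-639/86)/(314/43)=639/314
back: M4=639/314
back: M3=-639/86−15/43·639/314=-1278/157
back: M2=18/5−4/15·-1278/157=906/157
back: M1=21/2−1/4·906/157=1422/157
M: M0=0, M1=1422/157, M2=906/157, M3=-1278/157, M4=639/314, M5=0
seg 0: a=4, c=M0/2=0, d=(M1−M0)/(6·1)=237/157, b=Δ0−h0·(2M0+M1)/6=-1179/157
seg 1: a=-2, c=M1/2=711/157, d=(M2−M1)/(6·1)=-86/157, b=Δ1−h1·(2M1+M2)/6=-468/157
seg 2: a=-1, c=M2/2=453/157, d=(M3−M2)/(6·1)=-364/157, b=Δ2−h2·(2M2+M3)/6=696/157
seg 3: a=4, c=M3/2=-639/157, d=(M4−M3)/(6·2)=1065/1256, b=Δ3−h3·(2M3+M4)/6=510/157
seg 4: a=1, c=M4/2=639/628, d=(M5−M4)/(6·2)=-213/1256, b=Δ4−h4·(2M4+M5)/6=-897/314
t_q=7/4 → seg 1, τ=3/4; S=-2+-468/157·τ+711/157·τ²+-86/157·τ³=-9643/5024

  seg 0: a=4 b=-1179/157 c=0 d=237/157
  seg 1: a=-2 b=-468/157 c=711/157 d=-86/157
  seg 2: a=-1 b=696/157 c=453/157 d=-364/157
  seg 3: a=4 b=510/157 c=-639/157 d=1065/1256
  seg 4: a=1 b=-897/314 c=639/628 d=-213/1256
S(7/4) = -9643/5024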